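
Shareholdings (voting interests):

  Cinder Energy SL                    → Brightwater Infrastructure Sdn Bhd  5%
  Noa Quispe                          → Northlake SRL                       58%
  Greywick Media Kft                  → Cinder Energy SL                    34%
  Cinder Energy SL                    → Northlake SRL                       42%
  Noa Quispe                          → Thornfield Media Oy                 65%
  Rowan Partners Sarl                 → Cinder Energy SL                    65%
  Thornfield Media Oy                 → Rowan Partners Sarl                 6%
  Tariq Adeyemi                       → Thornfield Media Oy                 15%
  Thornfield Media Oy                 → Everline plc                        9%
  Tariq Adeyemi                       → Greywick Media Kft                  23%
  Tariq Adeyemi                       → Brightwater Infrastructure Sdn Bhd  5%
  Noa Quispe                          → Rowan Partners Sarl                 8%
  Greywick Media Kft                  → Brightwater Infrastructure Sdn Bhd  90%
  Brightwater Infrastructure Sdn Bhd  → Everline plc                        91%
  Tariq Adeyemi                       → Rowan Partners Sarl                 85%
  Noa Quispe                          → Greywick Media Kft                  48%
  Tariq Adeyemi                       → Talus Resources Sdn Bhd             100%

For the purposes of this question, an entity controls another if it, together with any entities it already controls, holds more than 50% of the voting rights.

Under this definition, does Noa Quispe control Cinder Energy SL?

Noa holds 65% of Thornfield, so Noa controls Thornfield.
Noa holds 58% of Northlake, so Noa controls Northlake.
Neither Noa nor any entity Noa controls holds any voting interest in Cinder.
So Noa does not control Cinder.

No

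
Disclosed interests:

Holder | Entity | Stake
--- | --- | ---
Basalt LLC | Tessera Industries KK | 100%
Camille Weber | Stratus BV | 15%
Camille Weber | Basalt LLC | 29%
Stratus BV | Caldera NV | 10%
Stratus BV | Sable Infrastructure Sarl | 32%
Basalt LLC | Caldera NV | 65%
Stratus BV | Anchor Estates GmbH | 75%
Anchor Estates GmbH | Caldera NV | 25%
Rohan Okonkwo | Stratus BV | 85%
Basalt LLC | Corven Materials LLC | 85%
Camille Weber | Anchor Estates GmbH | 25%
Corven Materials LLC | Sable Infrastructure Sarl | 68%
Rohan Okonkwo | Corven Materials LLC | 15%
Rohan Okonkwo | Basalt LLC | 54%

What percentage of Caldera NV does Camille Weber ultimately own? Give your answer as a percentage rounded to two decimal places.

29.41%

Camille reaches Caldera along 4 paths.
Via Basalt: 29% × 65% = 18.85%.
Via Stratus → Anchor: 15% × 75% × 25% = 2.8125%.
Via Anchor: 25% × 25% = 6.25%.
Via Stratus: 15% × 10% = 1.5%.
Total: 18.85% + 2.8125% + 6.25% + 1.5% = 29.4125%.
Rounded: 29.41%.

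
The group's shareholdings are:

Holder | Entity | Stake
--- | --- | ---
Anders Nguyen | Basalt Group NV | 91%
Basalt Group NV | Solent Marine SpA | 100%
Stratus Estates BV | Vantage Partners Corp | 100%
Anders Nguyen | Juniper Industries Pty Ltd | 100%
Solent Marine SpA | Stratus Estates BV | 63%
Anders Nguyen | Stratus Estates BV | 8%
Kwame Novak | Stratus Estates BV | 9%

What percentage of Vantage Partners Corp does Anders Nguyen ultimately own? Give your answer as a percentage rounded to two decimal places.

65.33%

Anders reaches Vantage along 2 paths.
Via Basalt → Solent → Stratus: 91% × 100% × 63% × 100% = 57.33%.
Via Stratus: 8% × 100% = 8%.
Total: 57.33% + 8% = 65.33%.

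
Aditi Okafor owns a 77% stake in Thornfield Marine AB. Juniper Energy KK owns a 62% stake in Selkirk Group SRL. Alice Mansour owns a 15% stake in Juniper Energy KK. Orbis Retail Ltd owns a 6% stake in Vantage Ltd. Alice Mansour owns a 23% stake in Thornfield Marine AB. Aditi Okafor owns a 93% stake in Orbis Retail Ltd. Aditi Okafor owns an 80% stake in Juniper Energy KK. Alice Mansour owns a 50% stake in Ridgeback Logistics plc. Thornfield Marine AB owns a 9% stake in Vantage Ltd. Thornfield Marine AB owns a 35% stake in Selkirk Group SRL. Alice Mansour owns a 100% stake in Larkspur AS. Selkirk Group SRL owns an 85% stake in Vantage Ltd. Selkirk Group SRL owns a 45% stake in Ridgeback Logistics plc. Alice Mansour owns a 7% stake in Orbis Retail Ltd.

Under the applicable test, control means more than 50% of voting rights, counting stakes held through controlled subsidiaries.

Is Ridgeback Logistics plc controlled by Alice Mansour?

No

Alice holds 100% of Larkspur, so Alice controls Larkspur.
In Ridgeback, Alice's side holds only 50%, not > 50%.
So Alice does not control Ridgeback.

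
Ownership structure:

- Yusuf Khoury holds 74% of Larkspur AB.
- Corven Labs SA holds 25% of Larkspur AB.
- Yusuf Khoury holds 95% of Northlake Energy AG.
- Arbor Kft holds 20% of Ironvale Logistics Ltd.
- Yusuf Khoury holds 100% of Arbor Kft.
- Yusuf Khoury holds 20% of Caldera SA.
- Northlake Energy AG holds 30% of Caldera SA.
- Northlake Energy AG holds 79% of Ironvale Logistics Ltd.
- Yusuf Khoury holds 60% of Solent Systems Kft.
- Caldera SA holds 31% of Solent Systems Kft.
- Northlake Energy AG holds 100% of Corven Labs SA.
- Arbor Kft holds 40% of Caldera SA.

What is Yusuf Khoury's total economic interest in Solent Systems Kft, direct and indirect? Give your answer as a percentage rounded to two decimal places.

Yusuf reaches Solent along 4 paths.
Direct stake: 60% = 60%.
Via Northlake → Caldera: 95% × 30% × 31% = 8.835%.
Via Caldera: 20% × 31% = 6.2%.
Via Arbor → Caldera: 100% × 40% × 31% = 12.4%.
Total: 60% + 8.835% + 6.2% + 12.4% = 87.435%.
Rounded: 87.44%.

87.44%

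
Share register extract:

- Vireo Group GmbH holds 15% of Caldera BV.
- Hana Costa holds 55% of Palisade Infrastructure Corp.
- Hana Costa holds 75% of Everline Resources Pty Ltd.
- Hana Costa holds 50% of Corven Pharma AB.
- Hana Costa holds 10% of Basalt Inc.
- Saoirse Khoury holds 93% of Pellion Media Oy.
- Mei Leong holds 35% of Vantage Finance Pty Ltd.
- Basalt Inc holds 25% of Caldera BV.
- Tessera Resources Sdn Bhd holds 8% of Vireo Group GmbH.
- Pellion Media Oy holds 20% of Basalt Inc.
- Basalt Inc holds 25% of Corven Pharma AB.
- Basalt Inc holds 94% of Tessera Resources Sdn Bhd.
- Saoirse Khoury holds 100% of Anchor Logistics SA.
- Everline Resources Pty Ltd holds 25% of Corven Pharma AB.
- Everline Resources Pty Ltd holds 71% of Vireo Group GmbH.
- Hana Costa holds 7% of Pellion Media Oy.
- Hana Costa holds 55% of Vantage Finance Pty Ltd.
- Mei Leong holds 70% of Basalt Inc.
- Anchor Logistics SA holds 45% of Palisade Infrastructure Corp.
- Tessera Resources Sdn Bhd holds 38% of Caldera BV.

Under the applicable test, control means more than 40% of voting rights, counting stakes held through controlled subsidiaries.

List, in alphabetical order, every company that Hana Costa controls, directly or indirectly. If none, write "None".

Hana holds 75% of Everline, so Hana controls Everline.
Hana holds 55% of Palisade, so Hana controls Palisade.
Hana holds 55% of Vantage, so Hana controls Vantage.
Everline holds 71% of Vireo, so Hana controls Vireo.
Hana and Everline together hold 50% + 25% = 75% of Corven, so Hana controls Corven.
No other company's threshold is met.

Corven Pharma AB, Everline Resources Pty Ltd, Palisade Infrastructure Corp, Vantage Finance Pty Ltd, Vireo Group GmbH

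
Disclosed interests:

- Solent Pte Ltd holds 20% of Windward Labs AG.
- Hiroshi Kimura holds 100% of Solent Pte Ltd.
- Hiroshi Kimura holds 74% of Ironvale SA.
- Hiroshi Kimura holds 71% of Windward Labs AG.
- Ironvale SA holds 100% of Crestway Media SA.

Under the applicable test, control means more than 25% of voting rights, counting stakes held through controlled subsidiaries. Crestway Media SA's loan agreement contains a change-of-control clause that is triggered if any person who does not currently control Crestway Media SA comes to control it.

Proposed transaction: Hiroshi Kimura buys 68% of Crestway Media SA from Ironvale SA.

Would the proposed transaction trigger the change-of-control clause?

The purchase adds only to Hiroshi's holdings (Ironvale's stake shrinks), so Hiroshi is the only person who could newly come to control Crestway.
Hiroshi holds 74% of Ironvale, so Hiroshi controls Ironvale.
Ironvale holds 100% of Crestway, so Hiroshi controls Crestway.
So Hiroshi already controls Crestway before the transaction.
After the purchase, Hiroshi holds 68% of Crestway directly, and Ironvale's stake falls to 32%.
Hiroshi controlled Crestway already, so this is not a new person acquiring control; every other person's position is unchanged or reduced.
No new person acquires control, so the clause is not triggered.

No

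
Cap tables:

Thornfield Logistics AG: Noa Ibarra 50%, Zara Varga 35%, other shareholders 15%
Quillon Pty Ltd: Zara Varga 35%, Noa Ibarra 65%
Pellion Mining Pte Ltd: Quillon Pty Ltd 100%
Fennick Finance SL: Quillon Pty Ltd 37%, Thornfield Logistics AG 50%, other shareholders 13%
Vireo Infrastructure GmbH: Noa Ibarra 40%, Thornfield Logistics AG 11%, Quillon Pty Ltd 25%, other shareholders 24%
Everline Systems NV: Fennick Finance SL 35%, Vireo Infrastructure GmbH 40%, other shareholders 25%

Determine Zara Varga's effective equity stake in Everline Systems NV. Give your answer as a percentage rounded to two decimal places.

Zara reaches Everline along 4 paths.
Via Quillon → Fennick: 35% × 37% × 35% = 4.5325%.
Via Thornfield → Fennick: 35% × 50% × 35% = 6.125%.
Via Thornfield → Vireo: 35% × 11% × 40% = 1.54%.
Via Quillon → Vireo: 35% × 25% × 40% = 3.5%.
Total: 4.5325% + 6.125% + 1.54% + 3.5% = 15.6975%.
Rounded: 15.70%.

15.70%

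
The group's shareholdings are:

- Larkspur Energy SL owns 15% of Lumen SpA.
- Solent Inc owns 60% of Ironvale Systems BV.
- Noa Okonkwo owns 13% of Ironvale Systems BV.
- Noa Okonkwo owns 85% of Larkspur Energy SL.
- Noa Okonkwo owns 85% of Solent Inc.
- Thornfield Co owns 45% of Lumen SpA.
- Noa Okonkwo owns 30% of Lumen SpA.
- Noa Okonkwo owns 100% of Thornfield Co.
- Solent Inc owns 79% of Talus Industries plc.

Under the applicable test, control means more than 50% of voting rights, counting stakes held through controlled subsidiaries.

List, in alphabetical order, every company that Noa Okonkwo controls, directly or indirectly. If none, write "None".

Noa holds 85% of Larkspur, so Noa controls Larkspur.
Noa holds 85% of Solent, so Noa controls Solent.
Noa holds 100% of Thornfield, so Noa controls Thornfield.
Solent holds 79% of Talus, so Noa controls Talus.
Noa and Thornfield and Larkspur together hold 30% + 45% + 15% = 90% of Lumen, so Noa controls Lumen.
Solent and Noa together hold 60% + 13% = 73% of Ironvale, so Noa controls Ironvale.

Ironvale Systems BV, Larkspur Energy SL, Lumen SpA, Solent Inc, Talus Industries plc, Thornfield Co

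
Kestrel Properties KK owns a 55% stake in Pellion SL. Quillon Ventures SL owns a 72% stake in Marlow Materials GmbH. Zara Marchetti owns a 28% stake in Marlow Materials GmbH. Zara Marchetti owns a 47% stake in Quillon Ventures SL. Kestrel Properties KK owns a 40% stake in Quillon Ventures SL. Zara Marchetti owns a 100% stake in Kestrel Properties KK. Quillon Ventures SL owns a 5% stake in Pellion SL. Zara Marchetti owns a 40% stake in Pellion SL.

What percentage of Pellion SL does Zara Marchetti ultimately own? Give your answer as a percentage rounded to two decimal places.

99.35%

Zara reaches Pellion along 4 paths.
Via Kestrel: 100% × 55% = 55%.
Via Quillon: 47% × 5% = 2.35%.
Via Kestrel → Quillon: 100% × 40% × 5% = 2%.
Direct stake: 40% = 40%.
Total: 55% + 2.35% + 2% + 40% = 99.35%.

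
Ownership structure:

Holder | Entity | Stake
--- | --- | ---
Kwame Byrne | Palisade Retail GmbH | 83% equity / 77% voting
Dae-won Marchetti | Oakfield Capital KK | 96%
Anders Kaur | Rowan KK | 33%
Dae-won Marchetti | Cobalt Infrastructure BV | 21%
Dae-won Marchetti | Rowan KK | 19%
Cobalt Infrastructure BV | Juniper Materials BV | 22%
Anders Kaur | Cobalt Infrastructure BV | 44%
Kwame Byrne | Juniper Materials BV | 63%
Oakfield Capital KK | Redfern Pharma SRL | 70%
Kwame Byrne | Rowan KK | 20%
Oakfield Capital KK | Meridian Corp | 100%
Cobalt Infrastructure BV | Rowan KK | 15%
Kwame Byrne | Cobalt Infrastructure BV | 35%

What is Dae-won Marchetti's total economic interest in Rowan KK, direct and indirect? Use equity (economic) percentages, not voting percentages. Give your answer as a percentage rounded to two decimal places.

Dae-won reaches Rowan along 2 paths.
Direct stake: 19% = 19%.
Via Cobalt: 21% × 15% = 3.15%.
Total: 19% + 3.15% = 22.15%.

22.15%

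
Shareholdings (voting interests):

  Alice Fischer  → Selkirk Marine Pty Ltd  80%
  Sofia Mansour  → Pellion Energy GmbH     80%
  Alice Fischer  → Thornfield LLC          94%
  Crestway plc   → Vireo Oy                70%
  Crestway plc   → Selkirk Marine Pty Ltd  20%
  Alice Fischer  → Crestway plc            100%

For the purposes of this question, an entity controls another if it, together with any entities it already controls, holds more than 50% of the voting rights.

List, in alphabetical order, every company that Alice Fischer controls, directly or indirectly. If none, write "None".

Crestway plc, Selkirk Marine Pty Ltd, Thornfield LLC, Vireo Oy

Alice holds 100% of Crestway, so Alice controls Crestway.
Alice holds 94% of Thornfield, so Alice controls Thornfield.
Crestway holds 70% of Vireo, so Alice controls Vireo.
Alice and Crestway together hold 80% + 20% = 100% of Selkirk, so Alice controls Selkirk.
No other company's threshold is met.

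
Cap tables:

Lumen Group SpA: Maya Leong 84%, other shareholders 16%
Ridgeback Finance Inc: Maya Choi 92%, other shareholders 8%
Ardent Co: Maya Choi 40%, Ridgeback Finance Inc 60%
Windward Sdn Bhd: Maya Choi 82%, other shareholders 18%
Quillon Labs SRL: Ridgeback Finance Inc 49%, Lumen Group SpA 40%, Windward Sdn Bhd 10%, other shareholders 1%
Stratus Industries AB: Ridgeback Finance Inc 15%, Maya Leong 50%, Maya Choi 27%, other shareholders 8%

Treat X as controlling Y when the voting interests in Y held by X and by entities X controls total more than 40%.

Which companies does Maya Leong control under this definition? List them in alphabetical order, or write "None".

Maya Leong holds 84% of Lumen, so Maya Leong controls Lumen.
Maya Leong holds 50% of Stratus, so Maya Leong controls Stratus.
No other company's threshold is met.

Lumen Group SpA, Stratus Industries AB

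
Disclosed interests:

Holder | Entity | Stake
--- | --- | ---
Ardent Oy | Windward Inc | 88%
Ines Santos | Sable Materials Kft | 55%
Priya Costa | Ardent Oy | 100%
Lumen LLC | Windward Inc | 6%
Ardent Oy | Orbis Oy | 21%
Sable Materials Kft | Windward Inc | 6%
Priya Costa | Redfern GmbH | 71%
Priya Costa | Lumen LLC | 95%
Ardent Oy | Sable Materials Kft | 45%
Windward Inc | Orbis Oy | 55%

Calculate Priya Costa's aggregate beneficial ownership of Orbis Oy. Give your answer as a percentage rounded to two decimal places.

74.02%

Priya reaches Orbis along 4 paths.
Via Ardent: 100% × 21% = 21%.
Via Ardent → Sable → Windward: 100% × 45% × 6% × 55% = 1.485%.
Via Lumen → Windward: 95% × 6% × 55% = 3.135%.
Via Ardent → Windward: 100% × 88% × 55% = 48.4%.
Total: 21% + 1.485% + 3.135% + 48.4% = 74.02%.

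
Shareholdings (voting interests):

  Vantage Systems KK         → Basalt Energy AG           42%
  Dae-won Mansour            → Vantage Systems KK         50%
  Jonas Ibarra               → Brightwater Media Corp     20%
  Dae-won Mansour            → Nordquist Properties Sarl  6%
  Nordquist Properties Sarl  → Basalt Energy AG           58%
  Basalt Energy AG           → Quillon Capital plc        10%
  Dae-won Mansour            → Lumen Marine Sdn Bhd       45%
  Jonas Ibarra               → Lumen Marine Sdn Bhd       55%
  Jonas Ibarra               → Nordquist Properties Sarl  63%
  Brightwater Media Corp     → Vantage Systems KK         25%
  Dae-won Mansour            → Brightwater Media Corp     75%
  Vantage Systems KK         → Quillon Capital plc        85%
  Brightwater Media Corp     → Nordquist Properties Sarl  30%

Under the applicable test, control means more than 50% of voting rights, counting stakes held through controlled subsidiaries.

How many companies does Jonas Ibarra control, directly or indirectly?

3

Jonas holds 55% of Lumen, so Jonas controls Lumen.
Jonas holds 63% of Nordquist, so Jonas controls Nordquist.
Nordquist holds 58% of Basalt, so Jonas controls Basalt.
No other company's threshold is met.
Jonas controls 3 companies.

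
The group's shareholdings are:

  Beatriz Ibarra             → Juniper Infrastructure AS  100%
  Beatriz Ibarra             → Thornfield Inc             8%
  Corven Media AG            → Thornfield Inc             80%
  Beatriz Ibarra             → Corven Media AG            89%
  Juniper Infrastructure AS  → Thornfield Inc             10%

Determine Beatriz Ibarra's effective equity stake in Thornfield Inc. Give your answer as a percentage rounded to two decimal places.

89.20%

Beatriz reaches Thornfield along 3 paths.
Via Corven: 89% × 80% = 71.2%.
Via Juniper: 100% × 10% = 10%.
Direct stake: 8% = 8%.
Total: 71.2% + 10% + 8% = 89.2%.
Rounded: 89.20%.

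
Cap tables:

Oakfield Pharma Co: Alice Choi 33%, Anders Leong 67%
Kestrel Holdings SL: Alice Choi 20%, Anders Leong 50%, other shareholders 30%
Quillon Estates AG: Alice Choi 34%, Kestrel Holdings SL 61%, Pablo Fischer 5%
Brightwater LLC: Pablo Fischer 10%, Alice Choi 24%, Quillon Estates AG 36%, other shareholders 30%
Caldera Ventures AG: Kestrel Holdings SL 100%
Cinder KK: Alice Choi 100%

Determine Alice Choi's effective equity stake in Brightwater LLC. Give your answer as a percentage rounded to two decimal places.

Alice reaches Brightwater along 3 paths.
Direct stake: 24% = 24%.
Via Quillon: 34% × 36% = 12.24%.
Via Kestrel → Quillon: 20% × 61% × 36% = 4.392%.
Total: 24% + 12.24% + 4.392% = 40.632%.
Rounded: 40.63%.

40.63%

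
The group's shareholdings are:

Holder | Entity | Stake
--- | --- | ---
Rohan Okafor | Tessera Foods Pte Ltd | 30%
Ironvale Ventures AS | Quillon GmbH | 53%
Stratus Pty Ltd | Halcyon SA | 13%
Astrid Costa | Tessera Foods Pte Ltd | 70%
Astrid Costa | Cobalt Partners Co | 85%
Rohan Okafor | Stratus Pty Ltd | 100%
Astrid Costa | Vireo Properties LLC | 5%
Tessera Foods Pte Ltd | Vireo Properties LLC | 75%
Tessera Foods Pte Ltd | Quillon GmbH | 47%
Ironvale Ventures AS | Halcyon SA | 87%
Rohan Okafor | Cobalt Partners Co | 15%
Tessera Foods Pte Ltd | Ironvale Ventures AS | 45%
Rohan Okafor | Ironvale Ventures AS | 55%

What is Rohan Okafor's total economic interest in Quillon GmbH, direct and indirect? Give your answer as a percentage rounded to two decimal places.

50.41%

Rohan reaches Quillon along 3 paths.
Via Tessera: 30% × 47% = 14.1%.
Via Tessera → Ironvale: 30% × 45% × 53% = 7.155%.
Via Ironvale: 55% × 53% = 29.15%.
Total: 14.1% + 7.155% + 29.15% = 50.405%.
Rounded: 50.41%.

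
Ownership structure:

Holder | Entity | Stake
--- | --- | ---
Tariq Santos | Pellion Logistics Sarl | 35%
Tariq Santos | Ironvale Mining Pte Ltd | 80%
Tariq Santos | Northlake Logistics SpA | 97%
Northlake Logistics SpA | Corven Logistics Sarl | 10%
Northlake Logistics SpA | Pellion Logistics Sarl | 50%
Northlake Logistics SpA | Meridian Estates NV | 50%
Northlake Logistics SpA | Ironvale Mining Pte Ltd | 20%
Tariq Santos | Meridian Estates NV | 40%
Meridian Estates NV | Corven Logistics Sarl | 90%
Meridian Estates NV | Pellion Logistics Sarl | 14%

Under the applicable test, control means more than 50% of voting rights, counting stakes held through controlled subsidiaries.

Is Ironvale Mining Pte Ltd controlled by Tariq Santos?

Yes

Tariq holds 97% of Northlake, so Tariq controls Northlake.
Northlake and Tariq together hold 20% + 80% = 100% of Ironvale, so Tariq controls Ironvale.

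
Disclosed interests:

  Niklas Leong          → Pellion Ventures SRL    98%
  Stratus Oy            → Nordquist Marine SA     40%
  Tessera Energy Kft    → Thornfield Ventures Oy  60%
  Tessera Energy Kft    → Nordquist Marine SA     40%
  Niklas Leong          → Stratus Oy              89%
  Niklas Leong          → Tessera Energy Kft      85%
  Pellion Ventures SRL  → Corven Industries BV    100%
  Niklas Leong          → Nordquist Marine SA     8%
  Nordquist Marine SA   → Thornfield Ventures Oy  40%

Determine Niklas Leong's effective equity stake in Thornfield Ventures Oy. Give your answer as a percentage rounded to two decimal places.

Niklas reaches Thornfield along 4 paths.
Via Tessera: 85% × 60% = 51%.
Via Tessera → Nordquist: 85% × 40% × 40% = 13.6%.
Via Stratus → Nordquist: 89% × 40% × 40% = 14.24%.
Via Nordquist: 8% × 40% = 3.2%.
Total: 51% + 13.6% + 14.24% + 3.2% = 82.04%.

82.04%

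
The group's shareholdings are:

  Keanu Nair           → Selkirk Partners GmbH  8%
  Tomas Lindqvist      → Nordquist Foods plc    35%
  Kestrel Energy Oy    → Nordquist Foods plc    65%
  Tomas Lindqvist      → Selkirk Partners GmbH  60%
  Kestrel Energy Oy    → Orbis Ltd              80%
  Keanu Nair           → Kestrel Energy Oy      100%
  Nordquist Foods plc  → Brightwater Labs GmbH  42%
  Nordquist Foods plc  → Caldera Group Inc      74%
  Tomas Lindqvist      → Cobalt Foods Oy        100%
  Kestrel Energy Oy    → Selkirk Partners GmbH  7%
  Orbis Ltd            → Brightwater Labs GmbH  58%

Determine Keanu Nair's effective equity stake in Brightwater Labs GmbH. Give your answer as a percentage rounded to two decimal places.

73.70%

Keanu reaches Brightwater along 2 paths.
Via Kestrel → Nordquist: 100% × 65% × 42% = 27.3%.
Via Kestrel → Orbis: 100% × 80% × 58% = 46.4%.
Total: 27.3% + 46.4% = 73.7%.
Rounded: 73.70%.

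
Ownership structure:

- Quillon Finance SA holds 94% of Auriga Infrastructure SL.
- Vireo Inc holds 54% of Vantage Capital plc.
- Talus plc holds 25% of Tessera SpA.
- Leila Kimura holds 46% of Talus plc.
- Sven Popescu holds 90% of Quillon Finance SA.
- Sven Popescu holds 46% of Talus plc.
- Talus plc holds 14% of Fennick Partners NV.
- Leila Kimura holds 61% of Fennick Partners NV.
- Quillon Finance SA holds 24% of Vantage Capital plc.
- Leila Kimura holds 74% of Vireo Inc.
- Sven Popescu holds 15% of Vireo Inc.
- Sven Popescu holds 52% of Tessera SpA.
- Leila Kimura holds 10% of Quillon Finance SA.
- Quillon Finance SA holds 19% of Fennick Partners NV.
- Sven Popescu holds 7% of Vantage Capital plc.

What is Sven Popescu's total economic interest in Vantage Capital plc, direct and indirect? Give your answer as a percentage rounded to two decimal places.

Sven reaches Vantage along 3 paths.
Via Vireo: 15% × 54% = 8.1%.
Via Quillon: 90% × 24% = 21.6%.
Direct stake: 7% = 7%.
Total: 8.1% + 21.6% + 7% = 36.7%.
Rounded: 36.70%.

36.70%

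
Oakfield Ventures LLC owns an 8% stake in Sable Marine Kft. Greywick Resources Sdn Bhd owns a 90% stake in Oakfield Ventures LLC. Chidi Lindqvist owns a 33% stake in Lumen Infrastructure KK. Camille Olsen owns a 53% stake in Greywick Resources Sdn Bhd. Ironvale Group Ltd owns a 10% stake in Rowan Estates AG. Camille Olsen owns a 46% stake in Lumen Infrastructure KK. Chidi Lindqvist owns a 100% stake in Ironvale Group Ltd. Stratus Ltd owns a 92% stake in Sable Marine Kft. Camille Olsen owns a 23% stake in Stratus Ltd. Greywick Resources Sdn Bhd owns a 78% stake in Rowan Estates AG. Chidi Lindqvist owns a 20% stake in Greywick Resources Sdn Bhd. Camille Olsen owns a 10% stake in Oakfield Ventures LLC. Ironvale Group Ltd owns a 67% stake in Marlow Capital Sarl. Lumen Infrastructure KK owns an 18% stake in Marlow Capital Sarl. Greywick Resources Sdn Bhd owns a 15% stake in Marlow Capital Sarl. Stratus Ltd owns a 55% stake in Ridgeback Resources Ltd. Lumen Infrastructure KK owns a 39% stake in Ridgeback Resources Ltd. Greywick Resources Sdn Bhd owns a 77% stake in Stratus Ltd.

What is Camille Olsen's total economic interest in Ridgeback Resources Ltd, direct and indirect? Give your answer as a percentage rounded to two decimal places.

Camille reaches Ridgeback along 3 paths.
Via Lumen: 46% × 39% = 17.94%.
Via Stratus: 23% × 55% = 12.65%.
Via Greywick → Stratus: 53% × 77% × 55% = 22.4455%.
Total: 17.94% + 12.65% + 22.4455% = 53.0355%.
Rounded: 53.04%.

53.04%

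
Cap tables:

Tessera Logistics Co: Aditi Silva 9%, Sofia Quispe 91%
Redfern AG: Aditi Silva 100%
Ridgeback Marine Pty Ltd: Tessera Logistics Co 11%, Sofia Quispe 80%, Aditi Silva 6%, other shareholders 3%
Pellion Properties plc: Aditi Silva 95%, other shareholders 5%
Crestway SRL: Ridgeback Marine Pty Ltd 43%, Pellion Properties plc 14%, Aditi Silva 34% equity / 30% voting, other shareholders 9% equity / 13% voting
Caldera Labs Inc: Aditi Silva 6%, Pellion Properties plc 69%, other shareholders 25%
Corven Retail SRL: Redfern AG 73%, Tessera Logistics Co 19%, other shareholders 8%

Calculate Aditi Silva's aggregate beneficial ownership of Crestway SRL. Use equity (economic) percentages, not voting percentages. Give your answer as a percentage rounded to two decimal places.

Aditi reaches Crestway along 4 paths.
Via Tessera → Ridgeback: 9% × 11% × 43% = 0.4257%.
Via Ridgeback: 6% × 43% = 2.58%.
Via Pellion: 95% × 14% = 13.3%.
Direct stake: 34% = 34%.
Total: 0.4257% + 2.58% + 13.3% + 34% = 50.3057%.
Rounded: 50.31%.

50.31%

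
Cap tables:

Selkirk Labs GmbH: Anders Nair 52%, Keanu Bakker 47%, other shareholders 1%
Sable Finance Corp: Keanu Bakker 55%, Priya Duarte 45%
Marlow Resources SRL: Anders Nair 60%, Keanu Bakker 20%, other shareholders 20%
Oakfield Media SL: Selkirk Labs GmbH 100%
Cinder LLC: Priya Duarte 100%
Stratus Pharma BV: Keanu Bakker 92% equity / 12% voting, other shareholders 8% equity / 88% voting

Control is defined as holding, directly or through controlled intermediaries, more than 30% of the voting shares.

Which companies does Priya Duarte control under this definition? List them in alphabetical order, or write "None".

Priya holds 45% of Sable, so Priya controls Sable.
Priya holds 100% of Cinder, so Priya controls Cinder.
No other company's threshold is met.

Cinder LLC, Sable Finance Corp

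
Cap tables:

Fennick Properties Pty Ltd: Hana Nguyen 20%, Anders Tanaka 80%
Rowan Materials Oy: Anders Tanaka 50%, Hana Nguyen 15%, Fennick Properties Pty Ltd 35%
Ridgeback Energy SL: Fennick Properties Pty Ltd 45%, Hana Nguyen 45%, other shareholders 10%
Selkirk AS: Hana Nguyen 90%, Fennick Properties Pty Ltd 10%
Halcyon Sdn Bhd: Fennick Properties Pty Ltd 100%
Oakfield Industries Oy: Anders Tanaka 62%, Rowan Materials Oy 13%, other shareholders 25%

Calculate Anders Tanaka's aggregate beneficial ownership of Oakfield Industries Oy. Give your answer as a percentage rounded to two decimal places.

72.14%

Anders reaches Oakfield along 3 paths.
Direct stake: 62% = 62%.
Via Rowan: 50% × 13% = 6.5%.
Via Fennick → Rowan: 80% × 35% × 13% = 3.64%.
Total: 62% + 6.5% + 3.64% = 72.14%.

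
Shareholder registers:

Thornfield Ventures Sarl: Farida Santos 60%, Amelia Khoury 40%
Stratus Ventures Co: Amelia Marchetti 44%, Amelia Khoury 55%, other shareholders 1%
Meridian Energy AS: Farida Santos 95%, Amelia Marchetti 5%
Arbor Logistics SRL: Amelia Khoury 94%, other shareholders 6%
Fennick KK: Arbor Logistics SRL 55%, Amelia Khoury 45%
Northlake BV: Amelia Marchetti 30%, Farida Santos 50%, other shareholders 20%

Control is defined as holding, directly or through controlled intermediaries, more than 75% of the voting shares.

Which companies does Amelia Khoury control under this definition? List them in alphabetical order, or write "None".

Arbor Logistics SRL, Fennick KK

Amelia Khoury holds 94% of Arbor, so Amelia Khoury controls Arbor.
Arbor and Amelia Khoury together hold 55% + 45% = 100% of Fennick, so Amelia Khoury controls Fennick.
No other company's threshold is met.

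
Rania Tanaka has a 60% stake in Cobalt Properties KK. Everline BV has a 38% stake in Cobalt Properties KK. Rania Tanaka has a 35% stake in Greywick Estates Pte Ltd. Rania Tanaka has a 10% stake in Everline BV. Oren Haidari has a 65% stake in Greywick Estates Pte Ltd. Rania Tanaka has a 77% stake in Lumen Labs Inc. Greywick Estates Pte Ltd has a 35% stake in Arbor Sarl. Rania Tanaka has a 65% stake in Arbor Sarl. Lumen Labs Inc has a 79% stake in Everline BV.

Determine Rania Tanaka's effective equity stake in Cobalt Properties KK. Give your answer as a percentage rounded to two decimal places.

Rania reaches Cobalt along 3 paths.
Direct stake: 60% = 60%.
Via Lumen → Everline: 77% × 79% × 38% = 23.1154%.
Via Everline: 10% × 38% = 3.8%.
Total: 60% + 23.1154% + 3.8% = 86.9154%.
Rounded: 86.92%.

86.92%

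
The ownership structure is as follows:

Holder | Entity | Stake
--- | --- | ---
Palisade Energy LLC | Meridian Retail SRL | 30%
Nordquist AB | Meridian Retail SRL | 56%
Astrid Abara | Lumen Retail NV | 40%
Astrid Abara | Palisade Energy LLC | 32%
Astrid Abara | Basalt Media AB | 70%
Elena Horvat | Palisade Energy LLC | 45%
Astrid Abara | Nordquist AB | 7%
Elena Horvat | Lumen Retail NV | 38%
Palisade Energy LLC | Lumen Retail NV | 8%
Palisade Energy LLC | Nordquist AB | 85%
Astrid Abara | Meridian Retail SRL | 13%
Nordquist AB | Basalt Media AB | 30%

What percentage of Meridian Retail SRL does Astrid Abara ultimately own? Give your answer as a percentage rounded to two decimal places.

41.75%

Astrid reaches Meridian along 4 paths.
Direct stake: 13% = 13%.
Via Nordquist: 7% × 56% = 3.92%.
Via Palisade → Nordquist: 32% × 85% × 56% = 15.232%.
Via Palisade: 32% × 30% = 9.6%.
Total: 13% + 3.92% + 15.232% + 9.6% = 41.752%.
Rounded: 41.75%.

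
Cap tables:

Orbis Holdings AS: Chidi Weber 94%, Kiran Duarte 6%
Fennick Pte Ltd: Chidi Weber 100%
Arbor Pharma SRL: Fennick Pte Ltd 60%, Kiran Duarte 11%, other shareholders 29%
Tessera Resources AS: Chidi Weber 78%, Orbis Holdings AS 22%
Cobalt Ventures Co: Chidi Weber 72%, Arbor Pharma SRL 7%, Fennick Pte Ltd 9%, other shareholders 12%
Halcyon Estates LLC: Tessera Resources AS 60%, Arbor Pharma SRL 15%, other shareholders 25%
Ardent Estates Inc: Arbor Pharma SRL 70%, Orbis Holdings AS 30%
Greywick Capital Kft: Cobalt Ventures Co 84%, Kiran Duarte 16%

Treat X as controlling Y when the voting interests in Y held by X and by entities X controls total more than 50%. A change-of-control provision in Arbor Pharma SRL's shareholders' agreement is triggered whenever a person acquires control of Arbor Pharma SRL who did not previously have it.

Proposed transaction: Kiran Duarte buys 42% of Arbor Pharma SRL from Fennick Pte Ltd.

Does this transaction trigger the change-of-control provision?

The purchase adds only to Kiran's holdings (Fennick's stake shrinks), so Kiran is the only person who could newly come to control Arbor.
Kiran's largest direct stake is 16% in Greywick, which does not meet the threshold, so Kiran controls no company.
In Arbor, Kiran's side holds only 11%, not > 50%.
So before the transaction, Kiran does not control Arbor.
After the purchase, Kiran's direct stake in Arbor rises to 11% + 42% = 53%, and Fennick's stake falls to 18%.
Kiran holds 53% of Arbor, so Kiran controls Arbor.
Kiran did not control Arbor before and does after, so the clause is triggered.

Yes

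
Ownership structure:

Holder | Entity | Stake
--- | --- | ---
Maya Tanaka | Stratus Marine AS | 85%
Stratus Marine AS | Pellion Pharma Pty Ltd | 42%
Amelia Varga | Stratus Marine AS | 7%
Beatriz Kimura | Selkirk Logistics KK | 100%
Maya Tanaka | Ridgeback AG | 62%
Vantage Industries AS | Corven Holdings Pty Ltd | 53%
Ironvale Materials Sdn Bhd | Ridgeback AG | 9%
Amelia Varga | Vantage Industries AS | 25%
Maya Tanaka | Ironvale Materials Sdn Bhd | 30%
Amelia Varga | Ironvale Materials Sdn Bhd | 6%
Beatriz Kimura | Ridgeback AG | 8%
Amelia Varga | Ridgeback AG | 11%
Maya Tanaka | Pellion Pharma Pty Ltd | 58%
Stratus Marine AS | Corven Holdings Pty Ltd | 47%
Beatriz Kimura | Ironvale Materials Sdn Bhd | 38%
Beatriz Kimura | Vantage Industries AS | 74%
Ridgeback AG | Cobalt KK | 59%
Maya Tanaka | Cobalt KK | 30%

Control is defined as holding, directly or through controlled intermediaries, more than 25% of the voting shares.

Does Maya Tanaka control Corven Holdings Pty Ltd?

Yes

Maya holds 85% of Stratus, so Maya controls Stratus.
Stratus holds 47% of Corven, so Maya controls Corven.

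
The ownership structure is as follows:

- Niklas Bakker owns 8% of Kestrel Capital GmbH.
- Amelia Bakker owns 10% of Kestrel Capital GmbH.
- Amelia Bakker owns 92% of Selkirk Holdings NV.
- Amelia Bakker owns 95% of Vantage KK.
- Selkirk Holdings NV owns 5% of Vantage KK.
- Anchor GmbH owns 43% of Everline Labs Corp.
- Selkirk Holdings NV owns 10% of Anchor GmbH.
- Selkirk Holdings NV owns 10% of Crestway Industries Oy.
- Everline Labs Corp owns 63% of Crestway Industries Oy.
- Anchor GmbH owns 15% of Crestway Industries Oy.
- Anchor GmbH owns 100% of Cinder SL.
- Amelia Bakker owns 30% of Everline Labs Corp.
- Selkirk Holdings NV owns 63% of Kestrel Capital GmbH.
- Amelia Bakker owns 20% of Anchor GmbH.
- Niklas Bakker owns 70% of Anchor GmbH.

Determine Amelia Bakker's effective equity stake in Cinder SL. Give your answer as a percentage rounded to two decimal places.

29.20%

Amelia reaches Cinder along 2 paths.
Via Selkirk → Anchor: 92% × 10% × 100% = 9.2%.
Via Anchor: 20% × 100% = 20%.
Total: 9.2% + 20% = 29.2%.
Rounded: 29.20%.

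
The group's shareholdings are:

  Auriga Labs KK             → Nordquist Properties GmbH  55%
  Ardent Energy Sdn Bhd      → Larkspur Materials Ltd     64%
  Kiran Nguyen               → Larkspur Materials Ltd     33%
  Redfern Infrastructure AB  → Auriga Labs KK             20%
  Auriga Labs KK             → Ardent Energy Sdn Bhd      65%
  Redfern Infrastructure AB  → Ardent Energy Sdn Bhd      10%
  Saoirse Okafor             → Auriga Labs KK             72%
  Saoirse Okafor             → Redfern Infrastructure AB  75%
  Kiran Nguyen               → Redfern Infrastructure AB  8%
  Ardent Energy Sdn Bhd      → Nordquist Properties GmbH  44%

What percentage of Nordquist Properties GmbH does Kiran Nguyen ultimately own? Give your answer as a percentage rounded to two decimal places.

Kiran reaches Nordquist along 3 paths.
Via Redfern → Ardent: 8% × 10% × 44% = 0.352%.
Via Redfern → Auriga → Ardent: 8% × 20% × 65% × 44% = 0.4576%.
Via Redfern → Auriga: 8% × 20% × 55% = 0.88%.
Total: 0.352% + 0.4576% + 0.88% = 1.6896%.
Rounded: 1.69%.

1.69%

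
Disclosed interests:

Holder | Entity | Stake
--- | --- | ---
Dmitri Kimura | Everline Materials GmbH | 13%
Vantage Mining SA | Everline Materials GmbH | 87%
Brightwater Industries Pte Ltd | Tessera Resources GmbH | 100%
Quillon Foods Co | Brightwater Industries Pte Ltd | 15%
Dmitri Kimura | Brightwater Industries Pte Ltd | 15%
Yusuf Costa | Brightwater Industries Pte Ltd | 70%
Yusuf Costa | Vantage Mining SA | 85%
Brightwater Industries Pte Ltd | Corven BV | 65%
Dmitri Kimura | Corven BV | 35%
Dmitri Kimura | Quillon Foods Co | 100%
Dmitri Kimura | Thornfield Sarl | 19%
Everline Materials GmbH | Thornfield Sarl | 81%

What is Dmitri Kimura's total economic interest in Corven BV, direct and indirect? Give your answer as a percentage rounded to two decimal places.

54.50%

Dmitri reaches Corven along 3 paths.
Via Brightwater: 15% × 65% = 9.75%.
Via Quillon → Brightwater: 100% × 15% × 65% = 9.75%.
Direct stake: 35% = 35%.
Total: 9.75% + 9.75% + 35% = 54.5%.
Rounded: 54.50%.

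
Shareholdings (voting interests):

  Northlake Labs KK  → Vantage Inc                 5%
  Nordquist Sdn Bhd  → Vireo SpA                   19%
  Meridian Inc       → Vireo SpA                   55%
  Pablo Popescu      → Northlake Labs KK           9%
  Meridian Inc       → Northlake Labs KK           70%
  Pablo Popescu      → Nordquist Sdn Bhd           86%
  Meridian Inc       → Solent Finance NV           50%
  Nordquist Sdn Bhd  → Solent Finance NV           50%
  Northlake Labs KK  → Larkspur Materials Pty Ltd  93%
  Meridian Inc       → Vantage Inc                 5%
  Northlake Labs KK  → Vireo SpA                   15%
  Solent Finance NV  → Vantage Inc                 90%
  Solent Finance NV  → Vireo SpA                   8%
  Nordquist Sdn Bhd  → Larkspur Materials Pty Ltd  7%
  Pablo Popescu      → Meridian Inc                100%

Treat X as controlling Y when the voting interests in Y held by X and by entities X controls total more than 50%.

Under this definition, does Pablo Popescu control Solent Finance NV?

Pablo holds 100% of Meridian, so Pablo controls Meridian.
Pablo holds 86% of Nordquist, so Pablo controls Nordquist.
Nordquist and Meridian together hold 50% + 50% = 100% of Solent, so Pablo controls Solent.

Yes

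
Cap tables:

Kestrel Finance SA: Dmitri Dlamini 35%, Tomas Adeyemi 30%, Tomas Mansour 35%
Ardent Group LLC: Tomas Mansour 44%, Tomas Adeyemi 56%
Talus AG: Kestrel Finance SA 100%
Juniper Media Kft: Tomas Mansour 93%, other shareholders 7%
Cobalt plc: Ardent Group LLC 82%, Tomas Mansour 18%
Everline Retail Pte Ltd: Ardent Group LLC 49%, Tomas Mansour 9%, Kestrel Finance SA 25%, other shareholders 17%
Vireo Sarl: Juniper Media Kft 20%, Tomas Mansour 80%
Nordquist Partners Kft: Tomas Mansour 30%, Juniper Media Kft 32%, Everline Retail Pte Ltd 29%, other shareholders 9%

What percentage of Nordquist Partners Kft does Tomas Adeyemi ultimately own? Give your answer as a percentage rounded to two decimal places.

Tomas Adeyemi reaches Nordquist along 2 paths.
Via Ardent → Everline: 56% × 49% × 29% = 7.9576%.
Via Kestrel → Everline: 30% × 25% × 29% = 2.175%.
Total: 7.9576% + 2.175% = 10.1326%.
Rounded: 10.13%.

10.13%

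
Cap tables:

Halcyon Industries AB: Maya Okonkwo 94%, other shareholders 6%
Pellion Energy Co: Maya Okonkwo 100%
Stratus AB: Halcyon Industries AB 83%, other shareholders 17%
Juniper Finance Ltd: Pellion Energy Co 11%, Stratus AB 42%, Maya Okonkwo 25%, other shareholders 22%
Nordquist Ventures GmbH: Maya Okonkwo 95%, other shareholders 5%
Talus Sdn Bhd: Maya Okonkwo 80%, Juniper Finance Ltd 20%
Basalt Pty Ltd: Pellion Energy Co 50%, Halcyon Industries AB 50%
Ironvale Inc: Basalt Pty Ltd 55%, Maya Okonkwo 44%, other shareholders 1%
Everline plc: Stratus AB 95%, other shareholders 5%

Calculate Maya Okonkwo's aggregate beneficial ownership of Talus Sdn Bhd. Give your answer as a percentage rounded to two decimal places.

93.75%

Maya reaches Talus along 4 paths.
Direct stake: 80% = 80%.
Via Pellion → Juniper: 100% × 11% × 20% = 2.2%.
Via Halcyon → Stratus → Juniper: 94% × 83% × 42% × 20% = 6.55368%.
Via Juniper: 25% × 20% = 5%.
Total: 80% + 2.2% + 6.55368% + 5% = 93.75368%.
Rounded: 93.75%.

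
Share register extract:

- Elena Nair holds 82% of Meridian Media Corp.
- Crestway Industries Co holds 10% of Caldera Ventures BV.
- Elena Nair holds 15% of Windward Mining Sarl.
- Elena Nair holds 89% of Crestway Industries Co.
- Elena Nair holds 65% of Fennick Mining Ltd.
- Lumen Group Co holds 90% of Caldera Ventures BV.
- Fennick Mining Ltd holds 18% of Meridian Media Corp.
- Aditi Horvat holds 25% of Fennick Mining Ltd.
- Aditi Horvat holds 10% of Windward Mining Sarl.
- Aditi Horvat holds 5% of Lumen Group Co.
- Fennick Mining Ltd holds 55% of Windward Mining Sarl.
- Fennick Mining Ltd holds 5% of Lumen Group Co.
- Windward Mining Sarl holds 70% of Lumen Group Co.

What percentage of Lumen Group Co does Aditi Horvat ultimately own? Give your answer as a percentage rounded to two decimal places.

Aditi reaches Lumen along 4 paths.
Direct stake: 5% = 5%.
Via Fennick: 25% × 5% = 1.25%.
Via Fennick → Windward: 25% × 55% × 70% = 9.625%.
Via Windward: 10% × 70% = 7%.
Total: 5% + 1.25% + 9.625% + 7% = 22.875%.
Rounded: 22.88%.

22.88%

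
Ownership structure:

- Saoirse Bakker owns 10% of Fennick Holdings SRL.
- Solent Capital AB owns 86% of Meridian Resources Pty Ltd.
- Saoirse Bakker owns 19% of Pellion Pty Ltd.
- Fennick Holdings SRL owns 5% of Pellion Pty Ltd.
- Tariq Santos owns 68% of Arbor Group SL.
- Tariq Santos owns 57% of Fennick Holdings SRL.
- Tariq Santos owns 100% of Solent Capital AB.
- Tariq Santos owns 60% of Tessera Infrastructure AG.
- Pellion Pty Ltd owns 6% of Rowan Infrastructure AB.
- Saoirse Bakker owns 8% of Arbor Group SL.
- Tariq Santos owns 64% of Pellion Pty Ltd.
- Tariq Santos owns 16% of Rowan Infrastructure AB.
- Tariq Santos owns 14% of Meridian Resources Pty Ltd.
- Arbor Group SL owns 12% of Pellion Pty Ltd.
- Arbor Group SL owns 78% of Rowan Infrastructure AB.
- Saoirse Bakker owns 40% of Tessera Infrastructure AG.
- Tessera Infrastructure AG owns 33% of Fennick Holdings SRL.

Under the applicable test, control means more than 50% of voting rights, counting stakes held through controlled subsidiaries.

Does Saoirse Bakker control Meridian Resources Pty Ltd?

Saoirse's largest direct stake is 40% in Tessera, which does not meet the threshold, so Saoirse controls no company.
Neither Saoirse nor any entity Saoirse controls holds any voting interest in Meridian.
So Saoirse does not control Meridian.

No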